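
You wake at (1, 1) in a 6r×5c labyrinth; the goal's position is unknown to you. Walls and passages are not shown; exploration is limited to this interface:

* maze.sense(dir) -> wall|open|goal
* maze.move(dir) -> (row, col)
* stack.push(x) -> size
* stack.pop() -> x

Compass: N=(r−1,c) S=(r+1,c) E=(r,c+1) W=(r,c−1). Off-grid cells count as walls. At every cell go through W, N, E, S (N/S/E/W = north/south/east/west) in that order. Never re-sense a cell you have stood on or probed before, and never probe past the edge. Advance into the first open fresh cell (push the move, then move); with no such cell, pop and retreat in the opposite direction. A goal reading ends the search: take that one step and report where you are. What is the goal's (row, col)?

Using maze.sense passing dir: west, yielding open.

Invoking stack.push passing x: west, giving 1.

I call maze.move passing dir: west, — result: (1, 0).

I invoke maze.sense passing dir: north, giving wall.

Next I call maze.sense passing dir: south, — result: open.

Now I run stack.push passing x: south, and see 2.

Calling maze.move passing dir: south, and get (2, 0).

I invoke maze.sense passing dir: east, yielding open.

Now I run stack.push passing x: east, : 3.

I call maze.move passing dir: east, giving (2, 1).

Calling maze.sense passing dir: east, — result: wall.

I invoke maze.sense passing dir: south, — result: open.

Using stack.push passing x: south, giving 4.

I use maze.move passing dir: south, → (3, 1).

Now I run maze.sense passing dir: west, which returns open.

I invoke stack.push passing x: west, and see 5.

I try maze.move passing dir: west, which returns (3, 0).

Now I run maze.sense passing dir: south, → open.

Now I run stack.push passing x: south, : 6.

Invoking maze.move passing dir: south, and get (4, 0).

Invoking maze.sense passing dir: east, giving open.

I invoke stack.push passing x: east, and see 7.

Invoking maze.move passing dir: east, and get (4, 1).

Invoking maze.sense passing dir: east, which returns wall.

I run maze.sense passing dir: south, giving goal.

I call maze.move passing dir: south, yielding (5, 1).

Answer: (5, 1)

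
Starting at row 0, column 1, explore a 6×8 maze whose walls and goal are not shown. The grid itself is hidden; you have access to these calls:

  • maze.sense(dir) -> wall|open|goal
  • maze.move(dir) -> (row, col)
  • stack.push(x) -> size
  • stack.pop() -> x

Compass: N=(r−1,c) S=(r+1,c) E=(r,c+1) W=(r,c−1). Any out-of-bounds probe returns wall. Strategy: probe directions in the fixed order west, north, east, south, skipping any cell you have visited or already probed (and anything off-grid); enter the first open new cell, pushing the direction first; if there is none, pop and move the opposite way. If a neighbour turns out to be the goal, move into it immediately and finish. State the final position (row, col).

·→ sense(dir: west)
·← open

·→ push(x: west)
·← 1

·→ move(dir: west)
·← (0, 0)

·→ sense(dir: south)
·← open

·→ push(x: south)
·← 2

·→ move(dir: south)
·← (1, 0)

·→ sense(dir: east)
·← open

·→ push(x: east)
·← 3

·→ move(dir: east)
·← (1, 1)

·→ sense(dir: east)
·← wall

·→ sense(dir: south)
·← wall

·→ pop()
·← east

·→ move(dir: west)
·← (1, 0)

·→ sense(dir: south)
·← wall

·→ pop()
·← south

·→ move(dir: north)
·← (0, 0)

·→ pop()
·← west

·→ move(dir: east)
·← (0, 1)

·→ sense(dir: east)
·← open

·→ push(x: east)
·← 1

·→ move(dir: east)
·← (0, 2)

·→ sense(dir: east)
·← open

·→ push(x: east)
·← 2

·→ move(dir: east)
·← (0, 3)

·→ sense(dir: east)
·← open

·→ push(x: east)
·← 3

·→ move(dir: east)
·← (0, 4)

·→ sense(dir: east)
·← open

·→ push(x: east)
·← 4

·→ move(dir: east)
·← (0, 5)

·→ sense(dir: east)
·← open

·→ push(x: east)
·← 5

·→ move(dir: east)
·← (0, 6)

·→ sense(dir: east)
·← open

·→ push(x: east)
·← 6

·→ move(dir: east)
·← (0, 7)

·→ sense(dir: south)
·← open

·→ push(x: south)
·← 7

·→ move(dir: south)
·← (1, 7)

·→ sense(dir: west)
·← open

·→ push(x: west)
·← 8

·→ move(dir: west)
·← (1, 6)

·→ sense(dir: west)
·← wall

·→ sense(dir: south)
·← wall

·→ pop()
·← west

·→ move(dir: east)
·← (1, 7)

·→ sense(dir: south)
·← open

·→ push(x: south)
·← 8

·→ move(dir: south)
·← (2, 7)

·→ sense(dir: south)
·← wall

·→ pop()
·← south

·→ move(dir: north)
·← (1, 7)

·→ pop()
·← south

·→ move(dir: north)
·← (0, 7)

·→ pop()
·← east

·→ move(dir: west)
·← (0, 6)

·→ pop()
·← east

·→ move(dir: west)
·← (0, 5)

·→ pop()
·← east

·→ move(dir: west)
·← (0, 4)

·→ sense(dir: south)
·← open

·→ push(x: south)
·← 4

·→ move(dir: south)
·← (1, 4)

·→ sense(dir: west)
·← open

·→ push(x: west)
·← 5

·→ move(dir: west)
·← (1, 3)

·→ sense(dir: south)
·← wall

·→ pop()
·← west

·→ move(dir: east)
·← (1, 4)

·→ sense(dir: south)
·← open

·→ push(x: south)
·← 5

·→ move(dir: south)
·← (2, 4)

·→ sense(dir: east)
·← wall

·→ sense(dir: south)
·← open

·→ push(x: south)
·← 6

·→ move(dir: south)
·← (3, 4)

·→ sense(dir: west)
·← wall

·→ sense(dir: east)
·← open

·→ push(x: east)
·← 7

·→ move(dir: east)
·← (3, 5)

·→ sense(dir: east)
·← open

·→ push(x: east)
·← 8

·→ move(dir: east)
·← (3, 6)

·→ sense(dir: south)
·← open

·→ push(x: south)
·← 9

·→ move(dir: south)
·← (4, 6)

·→ sense(dir: west)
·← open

·→ push(x: west)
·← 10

·→ move(dir: west)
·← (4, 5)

·→ sense(dir: west)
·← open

·→ push(x: west)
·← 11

·→ move(dir: west)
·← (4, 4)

·→ sense(dir: west)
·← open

·→ push(x: west)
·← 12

·→ move(dir: west)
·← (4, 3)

·→ sense(dir: west)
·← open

·→ push(x: west)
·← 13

·→ move(dir: west)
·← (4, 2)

·→ sense(dir: west)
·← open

·→ push(x: west)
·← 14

·→ move(dir: west)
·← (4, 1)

·→ sense(dir: west)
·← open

·→ push(x: west)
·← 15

·→ move(dir: west)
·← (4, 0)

·→ sense(dir: north)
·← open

·→ push(x: north)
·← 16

·→ move(dir: north)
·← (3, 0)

·→ sense(dir: east)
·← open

·→ push(x: east)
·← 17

·→ move(dir: east)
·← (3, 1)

·→ sense(dir: east)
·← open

·→ push(x: east)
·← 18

·→ move(dir: east)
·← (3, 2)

·→ sense(dir: north)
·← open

·→ push(x: north)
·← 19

·→ move(dir: north)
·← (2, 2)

·→ pop()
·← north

·→ move(dir: south)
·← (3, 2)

·→ pop()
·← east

·→ move(dir: west)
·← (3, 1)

·→ pop()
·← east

·→ move(dir: west)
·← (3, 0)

·→ pop()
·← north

·→ move(dir: south)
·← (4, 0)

·→ sense(dir: south)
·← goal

·→ move(dir: south)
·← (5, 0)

Answer: (5, 0)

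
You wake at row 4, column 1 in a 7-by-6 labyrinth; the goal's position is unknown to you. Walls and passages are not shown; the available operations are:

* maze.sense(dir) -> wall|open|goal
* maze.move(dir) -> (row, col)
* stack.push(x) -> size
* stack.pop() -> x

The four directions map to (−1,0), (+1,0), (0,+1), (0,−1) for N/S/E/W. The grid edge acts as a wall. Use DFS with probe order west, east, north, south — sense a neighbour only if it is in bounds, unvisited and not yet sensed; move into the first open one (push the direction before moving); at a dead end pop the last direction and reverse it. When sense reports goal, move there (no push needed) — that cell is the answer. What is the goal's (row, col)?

% maze.sense(dir=west) ~> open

% stack.push(x=west) ~> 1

% maze.move(dir=west) ~> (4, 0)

% maze.sense(dir=north) ~> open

% stack.push(x=north) ~> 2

% maze.move(dir=north) ~> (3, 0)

% maze.sense(dir=east) ~> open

% stack.push(x=east) ~> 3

% maze.move(dir=east) ~> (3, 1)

% maze.sense(dir=east) ~> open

% stack.push(x=east) ~> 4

% maze.move(dir=east) ~> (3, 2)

% maze.sense(dir=east) ~> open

% stack.push(x=east) ~> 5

% maze.move(dir=east) ~> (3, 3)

% maze.sense(dir=east) ~> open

% stack.push(x=east) ~> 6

% maze.move(dir=east) ~> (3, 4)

% maze.sense(dir=east) ~> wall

% maze.sense(dir=north) ~> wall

% maze.sense(dir=south) ~> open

% stack.push(x=south) ~> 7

% maze.move(dir=south) ~> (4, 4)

% maze.sense(dir=west) ~> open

% stack.push(x=west) ~> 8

% maze.move(dir=west) ~> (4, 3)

% maze.sense(dir=west) ~> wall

% maze.sense(dir=south) ~> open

% stack.push(x=south) ~> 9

% maze.move(dir=south) ~> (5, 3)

% maze.sense(dir=west) ~> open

% stack.push(x=west) ~> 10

% maze.move(dir=west) ~> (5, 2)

% maze.sense(dir=west) ~> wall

% maze.sense(dir=south) ~> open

% stack.push(x=south) ~> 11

% maze.move(dir=south) ~> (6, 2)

% maze.sense(dir=west) ~> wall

% maze.sense(dir=east) ~> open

% stack.push(x=east) ~> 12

% maze.move(dir=east) ~> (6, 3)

% maze.sense(dir=east) ~> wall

% stack.pop() ~> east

% maze.move(dir=west) ~> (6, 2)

% stack.pop() ~> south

% maze.move(dir=north) ~> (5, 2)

% stack.pop() ~> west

% maze.move(dir=east) ~> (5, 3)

% maze.sense(dir=east) ~> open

% stack.push(x=east) ~> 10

% maze.move(dir=east) ~> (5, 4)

% maze.sense(dir=east) ~> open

% stack.push(x=east) ~> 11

% maze.move(dir=east) ~> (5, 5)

% maze.sense(dir=north) ~> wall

% maze.sense(dir=south) ~> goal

% maze.move(dir=south) ~> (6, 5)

Answer: (6, 5)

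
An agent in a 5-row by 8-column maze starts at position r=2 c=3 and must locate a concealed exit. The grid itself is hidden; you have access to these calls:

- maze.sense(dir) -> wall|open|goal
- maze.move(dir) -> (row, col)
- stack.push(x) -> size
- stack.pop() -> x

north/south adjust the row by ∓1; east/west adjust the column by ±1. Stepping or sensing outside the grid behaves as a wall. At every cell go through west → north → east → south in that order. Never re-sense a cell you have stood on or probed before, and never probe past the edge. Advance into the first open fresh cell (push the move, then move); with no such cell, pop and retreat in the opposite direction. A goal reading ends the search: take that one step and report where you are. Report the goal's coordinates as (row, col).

I use sense passing dir='west', : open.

I invoke push passing x='west', and observe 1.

Then move passing dir='west', and get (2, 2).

I invoke sense passing dir='west', — result: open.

Then push passing x='west', giving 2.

Then move passing dir='west', — result: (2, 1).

I call sense passing dir='west', giving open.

Then push passing x='west', and get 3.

Using move passing dir='west', and observe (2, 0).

I run sense passing dir='north', giving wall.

I call sense passing dir='south', and observe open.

I invoke push passing x='south', yielding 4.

Next I call move passing dir='south', and observe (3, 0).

Then sense passing dir='east', giving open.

Now I run push passing x='east', and get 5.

Then move passing dir='east', and see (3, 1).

Next I call sense passing dir='east', which returns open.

Calling push passing x='east', and see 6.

Then move passing dir='east', : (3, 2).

I invoke sense passing dir='east', giving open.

Next I call push passing x='east', : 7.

I try move passing dir='east', and observe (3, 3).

Using sense passing dir='east', and observe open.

Using push passing x='east', giving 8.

Calling move passing dir='east', and see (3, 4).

Calling sense passing dir='north', → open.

Then push passing x='north', which returns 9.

Invoking move passing dir='north', and get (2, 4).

Calling sense passing dir='north', which returns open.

Invoking push passing x='north', and see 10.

I call move passing dir='north', giving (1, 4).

Calling sense passing dir='west', giving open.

I invoke push passing x='west', giving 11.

I run move passing dir='west', and see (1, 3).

Using sense passing dir='west', which returns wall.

I call sense passing dir='north', yielding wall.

Calling pop, and get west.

Using move passing dir='east', yielding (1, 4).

Next I call sense passing dir='north', — result: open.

Invoking push passing x='north', and observe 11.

Next I call move passing dir='north', and see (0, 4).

I run sense passing dir='east', giving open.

I use push passing x='east', and observe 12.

Next I call move passing dir='east', which returns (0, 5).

Then sense passing dir='east', giving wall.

Invoking sense passing dir='south', and get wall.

I run pop, → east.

Then move passing dir='west', giving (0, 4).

I invoke pop(), yielding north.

I use move passing dir='south', and observe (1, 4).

I use pop, — result: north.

Invoking move passing dir='south', giving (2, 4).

Using sense passing dir='east', yielding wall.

Then pop(), yielding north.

I invoke move passing dir='south', and see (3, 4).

I call sense passing dir='east', which returns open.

Invoking push passing x='east', giving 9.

I run move passing dir='east', giving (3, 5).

Then sense passing dir='east', yielding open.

Then push passing x='east', — result: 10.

Calling move passing dir='east', and see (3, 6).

Now I run sense passing dir='north', and see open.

Invoking push passing x='north', giving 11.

Using move passing dir='north', — result: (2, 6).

Calling sense passing dir='north', which returns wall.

I invoke sense passing dir='east', : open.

Then push passing x='east', : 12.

I run move passing dir='east', which returns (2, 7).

Invoking sense passing dir='north', : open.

Now I run push passing x='north', → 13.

Calling move passing dir='north', which returns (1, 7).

I run sense passing dir='north', and get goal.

I try move passing dir='north', : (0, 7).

Answer: (0, 7)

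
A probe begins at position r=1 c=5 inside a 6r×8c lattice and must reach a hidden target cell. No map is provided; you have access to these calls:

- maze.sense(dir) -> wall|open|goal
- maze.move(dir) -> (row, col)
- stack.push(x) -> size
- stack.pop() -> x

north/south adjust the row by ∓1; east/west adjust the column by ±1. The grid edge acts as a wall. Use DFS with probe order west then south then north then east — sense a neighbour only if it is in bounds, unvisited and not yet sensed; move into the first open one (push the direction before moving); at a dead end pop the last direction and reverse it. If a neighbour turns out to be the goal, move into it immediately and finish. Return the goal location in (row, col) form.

CALL maze.sense[dir=west]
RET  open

CALL stack.push[x=west]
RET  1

CALL maze.move[dir=west]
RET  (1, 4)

CALL maze.sense[dir=west]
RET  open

CALL stack.push[x=west]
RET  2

CALL maze.move[dir=west]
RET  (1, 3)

CALL maze.sense[dir=west]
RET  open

CALL stack.push[x=west]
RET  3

CALL maze.move[dir=west]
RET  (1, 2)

CALL maze.sense[dir=west]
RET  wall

CALL maze.sense[dir=south]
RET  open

CALL stack.push[x=south]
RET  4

CALL maze.move[dir=south]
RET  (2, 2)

CALL maze.sense[dir=west]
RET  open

CALL stack.push[x=west]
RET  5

CALL maze.move[dir=west]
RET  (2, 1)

CALL maze.sense[dir=west]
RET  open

CALL stack.push[x=west]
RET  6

CALL maze.move[dir=west]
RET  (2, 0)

CALL maze.sense[dir=south]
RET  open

CALL stack.push[x=south]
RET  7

CALL maze.move[dir=south]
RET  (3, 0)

CALL maze.sense[dir=south]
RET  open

CALL stack.push[x=south]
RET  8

CALL maze.move[dir=south]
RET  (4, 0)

CALL maze.sense[dir=south]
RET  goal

CALL maze.move[dir=south]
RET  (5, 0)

Answer: (5, 0)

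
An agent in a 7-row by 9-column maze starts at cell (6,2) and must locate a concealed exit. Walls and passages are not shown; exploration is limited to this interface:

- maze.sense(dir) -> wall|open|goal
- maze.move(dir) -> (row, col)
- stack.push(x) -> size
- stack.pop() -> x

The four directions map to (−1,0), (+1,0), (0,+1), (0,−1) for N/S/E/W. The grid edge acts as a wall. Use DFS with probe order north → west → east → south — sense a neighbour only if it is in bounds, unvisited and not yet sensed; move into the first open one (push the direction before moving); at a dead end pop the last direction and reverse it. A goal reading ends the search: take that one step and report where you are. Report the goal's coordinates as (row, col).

Calling sense(dir='north'), which returns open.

I call push(x='north'), which returns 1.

I invoke move(dir='north'), yielding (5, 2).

Using sense(dir='north'), and see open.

I run push(x='north'), which returns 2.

Next I call move(dir='north'), yielding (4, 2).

I use sense(dir='north'), — result: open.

Next I call push(x='north'), and see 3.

I use move(dir='north'), and get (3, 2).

Invoking sense(dir='north'), → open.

Invoking push(x='north'), which returns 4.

I try move(dir='north'), and observe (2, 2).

I try sense(dir='north'), and observe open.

I invoke push(x='north'), — result: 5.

Then move(dir='north'), giving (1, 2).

Next I call sense(dir='north'), — result: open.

Using push(x='north'), → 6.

Invoking move(dir='north'), and see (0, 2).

Using sense(dir='west'), → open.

I try push(x='west'), which returns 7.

I invoke move(dir='west'), → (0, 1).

Next I call sense(dir='west'), yielding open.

Calling push(x='west'), yielding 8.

Now I run move(dir='west'), and observe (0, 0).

Now I run sense(dir='south'), and get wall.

Calling pop, and observe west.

Calling move(dir='east'), and see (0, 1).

I use sense(dir='south'), and get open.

I use push(x='south'), yielding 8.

I try move(dir='south'), which returns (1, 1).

I invoke sense(dir='south'), which returns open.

I call push(x='south'), which returns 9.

Next I call move(dir='south'), and get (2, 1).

Invoking sense(dir='west'), — result: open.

I use push(x='west'), and observe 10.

I call move(dir='west'), and observe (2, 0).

Now I run sense(dir='south'), — result: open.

Calling push(x='south'), and see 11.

Invoking move(dir='south'), yielding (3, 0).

I use sense(dir='east'), : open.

I invoke push(x='east'), → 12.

I try move(dir='east'), : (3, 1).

I invoke sense(dir='south'), yielding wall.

Calling pop, → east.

Now I run move(dir='west'), → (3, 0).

Now I run sense(dir='south'), → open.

I run push(x='south'), which returns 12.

Then move(dir='south'), : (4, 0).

Then sense(dir='south'), which returns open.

I call push(x='south'), and observe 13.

I invoke move(dir='south'), and observe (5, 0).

I run sense(dir='east'), and get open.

Then push(x='east'), yielding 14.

Now I run move(dir='east'), which returns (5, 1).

I run sense(dir='south'), — result: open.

Calling push(x='south'), : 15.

Using move(dir='south'), giving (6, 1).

Calling sense(dir='west'), yielding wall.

Then pop, which returns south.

Invoking move(dir='north'), : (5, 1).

Calling pop(), and get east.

Invoking move(dir='west'), and get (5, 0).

I call pop(), which returns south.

Invoking move(dir='north'), : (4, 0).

I call pop, : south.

I run move(dir='north'), which returns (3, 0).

Now I run pop(), and observe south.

Invoking move(dir='north'), — result: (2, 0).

Now I run pop(), which returns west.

I run move(dir='east'), and observe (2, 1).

I use pop, and see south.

Invoking move(dir='north'), and get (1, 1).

I invoke pop, giving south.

Invoking move(dir='north'), giving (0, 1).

Invoking pop(), yielding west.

Calling move(dir='east'), : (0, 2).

Next I call sense(dir='east'), and see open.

I run push(x='east'), which returns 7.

I call move(dir='east'), yielding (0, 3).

I invoke sense(dir='east'), : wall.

Using sense(dir='south'), and observe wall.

Next I call pop, giving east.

I try move(dir='west'), : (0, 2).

I invoke pop, — result: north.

I run move(dir='south'), — result: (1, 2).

I call pop(), yielding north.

Invoking move(dir='south'), — result: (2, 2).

Invoking sense(dir='east'), — result: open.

I run push(x='east'), — result: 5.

Then move(dir='east'), which returns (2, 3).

I invoke sense(dir='east'), giving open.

Now I run push(x='east'), and observe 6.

I try move(dir='east'), which returns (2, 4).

Next I call sense(dir='north'), and see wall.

I invoke sense(dir='east'), and get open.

I try push(x='east'), → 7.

Then move(dir='east'), and observe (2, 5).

Then sense(dir='north'), — result: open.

Calling push(x='north'), → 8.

I run move(dir='north'), → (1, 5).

I call sense(dir='north'), giving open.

I call push(x='north'), : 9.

Then move(dir='north'), yielding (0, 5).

Invoking sense(dir='east'), which returns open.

Using push(x='east'), giving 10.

Then move(dir='east'), → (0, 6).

I use sense(dir='east'), yielding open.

I call push(x='east'), and get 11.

I run move(dir='east'), which returns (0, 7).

I try sense(dir='east'), which returns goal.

I use move(dir='east'), — result: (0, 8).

Answer: (0, 8)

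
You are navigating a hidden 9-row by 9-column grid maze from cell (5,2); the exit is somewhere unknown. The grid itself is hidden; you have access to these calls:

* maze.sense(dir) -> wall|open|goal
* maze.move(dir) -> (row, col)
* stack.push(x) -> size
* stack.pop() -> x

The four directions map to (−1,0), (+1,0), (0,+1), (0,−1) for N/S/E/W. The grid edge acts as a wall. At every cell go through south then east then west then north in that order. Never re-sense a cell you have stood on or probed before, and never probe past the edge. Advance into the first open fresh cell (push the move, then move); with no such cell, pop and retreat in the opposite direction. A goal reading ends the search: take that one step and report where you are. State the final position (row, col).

>>> sense dir=south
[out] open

>>> push x=south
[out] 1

>>> move dir=south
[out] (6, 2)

>>> sense dir=south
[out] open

>>> push x=south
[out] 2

>>> move dir=south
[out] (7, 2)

>>> sense dir=south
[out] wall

>>> sense dir=east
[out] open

>>> push x=east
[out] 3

>>> move dir=east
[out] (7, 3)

>>> sense dir=south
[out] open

>>> push x=south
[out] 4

>>> move dir=south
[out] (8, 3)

>>> sense dir=east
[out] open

>>> push x=east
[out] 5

>>> move dir=east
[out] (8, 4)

>>> sense dir=east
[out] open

>>> push x=east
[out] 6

>>> move dir=east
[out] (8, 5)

>>> sense dir=east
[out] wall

>>> sense dir=north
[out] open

>>> push x=north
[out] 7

>>> move dir=north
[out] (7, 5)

>>> sense dir=east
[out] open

>>> push x=east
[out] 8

>>> move dir=east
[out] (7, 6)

>>> sense dir=east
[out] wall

>>> sense dir=north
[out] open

>>> push x=north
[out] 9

>>> move dir=north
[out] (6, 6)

>>> sense dir=east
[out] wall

>>> sense dir=west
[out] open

>>> push x=west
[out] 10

>>> move dir=west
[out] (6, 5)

>>> sense dir=west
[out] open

>>> push x=west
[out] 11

>>> move dir=west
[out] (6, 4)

>>> sense dir=south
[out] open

>>> push x=south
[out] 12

>>> move dir=south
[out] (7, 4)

>>> pop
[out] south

>>> move dir=north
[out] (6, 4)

>>> sense dir=west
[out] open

>>> push x=west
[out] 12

>>> move dir=west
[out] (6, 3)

>>> sense dir=north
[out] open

>>> push x=north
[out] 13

>>> move dir=north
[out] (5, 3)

>>> sense dir=east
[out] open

>>> push x=east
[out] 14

>>> move dir=east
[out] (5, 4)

>>> sense dir=east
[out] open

>>> push x=east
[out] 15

>>> move dir=east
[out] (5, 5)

>>> sense dir=east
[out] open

>>> push x=east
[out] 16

>>> move dir=east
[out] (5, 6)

>>> sense dir=east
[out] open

>>> push x=east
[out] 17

>>> move dir=east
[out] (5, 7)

>>> sense dir=east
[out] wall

>>> sense dir=north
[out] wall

>>> pop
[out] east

>>> move dir=west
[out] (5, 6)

>>> sense dir=north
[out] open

>>> push x=north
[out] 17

>>> move dir=north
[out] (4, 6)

>>> sense dir=west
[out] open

>>> push x=west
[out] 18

>>> move dir=west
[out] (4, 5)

>>> sense dir=west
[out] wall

>>> sense dir=north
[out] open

>>> push x=north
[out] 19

>>> move dir=north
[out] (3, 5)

>>> sense dir=east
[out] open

>>> push x=east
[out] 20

>>> move dir=east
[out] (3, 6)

>>> sense dir=east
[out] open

>>> push x=east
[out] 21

>>> move dir=east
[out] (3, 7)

>>> sense dir=east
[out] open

>>> push x=east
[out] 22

>>> move dir=east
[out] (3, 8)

>>> sense dir=south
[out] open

>>> push x=south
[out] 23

>>> move dir=south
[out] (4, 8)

>>> pop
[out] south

>>> move dir=north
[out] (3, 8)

>>> sense dir=north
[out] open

>>> push x=north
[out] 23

>>> move dir=north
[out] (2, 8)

>>> sense dir=west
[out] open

>>> push x=west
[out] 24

>>> move dir=west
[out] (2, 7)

>>> sense dir=west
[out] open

>>> push x=west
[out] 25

>>> move dir=west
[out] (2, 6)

>>> sense dir=west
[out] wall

>>> sense dir=north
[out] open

>>> push x=north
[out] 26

>>> move dir=north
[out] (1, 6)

>>> sense dir=east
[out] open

>>> push x=east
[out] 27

>>> move dir=east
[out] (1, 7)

>>> sense dir=east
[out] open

>>> push x=east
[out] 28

>>> move dir=east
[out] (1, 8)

>>> sense dir=north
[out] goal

>>> move dir=north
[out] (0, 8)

Answer: (0, 8)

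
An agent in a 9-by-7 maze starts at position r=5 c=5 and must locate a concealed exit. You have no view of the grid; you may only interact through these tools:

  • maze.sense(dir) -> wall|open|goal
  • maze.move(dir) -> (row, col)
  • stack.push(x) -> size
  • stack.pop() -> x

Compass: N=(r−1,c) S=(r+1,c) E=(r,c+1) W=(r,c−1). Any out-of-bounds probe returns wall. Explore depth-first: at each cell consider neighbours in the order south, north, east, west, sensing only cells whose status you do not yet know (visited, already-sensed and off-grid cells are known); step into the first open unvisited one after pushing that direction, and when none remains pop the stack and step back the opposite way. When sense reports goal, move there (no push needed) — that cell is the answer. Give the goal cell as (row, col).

;; 1. maze.sense(dir=south) : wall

;; 2. maze.sense(dir=north) : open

;; 3. stack.push(x=north) : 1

;; 4. maze.move(dir=north) : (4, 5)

;; 5. maze.sense(dir=north) : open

;; 6. stack.push(x=north) : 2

;; 7. maze.move(dir=north) : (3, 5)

;; 8. maze.sense(dir=north) : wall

;; 9. maze.sense(dir=east) : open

;; 10. stack.push(x=east) : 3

;; 11. maze.move(dir=east) : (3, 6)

;; 12. maze.sense(dir=south) : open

;; 13. stack.push(x=south) : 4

;; 14. maze.move(dir=south) : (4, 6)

;; 15. maze.sense(dir=south) : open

;; 16. stack.push(x=south) : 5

;; 17. maze.move(dir=south) : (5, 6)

;; 18. maze.sense(dir=south) : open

;; 19. stack.push(x=south) : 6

;; 20. maze.move(dir=south) : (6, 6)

;; 21. maze.sense(dir=south) : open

;; 22. stack.push(x=south) : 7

;; 23. maze.move(dir=south) : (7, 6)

;; 24. maze.sense(dir=south) : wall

;; 25. maze.sense(dir=west) : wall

;; 26. stack.pop() : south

;; 27. maze.move(dir=north) : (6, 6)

;; 28. stack.pop() : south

;; 29. maze.move(dir=north) : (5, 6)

;; 30. stack.pop() : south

;; 31. maze.move(dir=north) : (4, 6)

;; 32. stack.pop() : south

;; 33. maze.move(dir=north) : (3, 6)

;; 34. maze.sense(dir=north) : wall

;; 35. stack.pop() : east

;; 36. maze.move(dir=west) : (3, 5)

;; 37. maze.sense(dir=west) : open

;; 38. stack.push(x=west) : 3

;; 39. maze.move(dir=west) : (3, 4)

;; 40. maze.sense(dir=south) : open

;; 41. stack.push(x=south) : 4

;; 42. maze.move(dir=south) : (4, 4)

;; 43. maze.sense(dir=south) : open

;; 44. stack.push(x=south) : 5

;; 45. maze.move(dir=south) : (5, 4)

;; 46. maze.sense(dir=south) : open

;; 47. stack.push(x=south) : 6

;; 48. maze.move(dir=south) : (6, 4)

;; 49. maze.sense(dir=south) : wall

;; 50. maze.sense(dir=west) : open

;; 51. stack.push(x=west) : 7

;; 52. maze.move(dir=west) : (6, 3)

;; 53. maze.sense(dir=south) : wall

;; 54. maze.sense(dir=north) : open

;; 55. stack.push(x=north) : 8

;; 56. maze.move(dir=north) : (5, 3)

;; 57. maze.sense(dir=north) : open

;; 58. stack.push(x=north) : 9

;; 59. maze.move(dir=north) : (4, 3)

;; 60. maze.sense(dir=north) : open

;; 61. stack.push(x=north) : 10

;; 62. maze.move(dir=north) : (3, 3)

;; 63. maze.sense(dir=north) : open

;; 64. stack.push(x=north) : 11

;; 65. maze.move(dir=north) : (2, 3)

;; 66. maze.sense(dir=north) : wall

;; 67. maze.sense(dir=east) : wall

;; 68. maze.sense(dir=west) : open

;; 69. stack.push(x=west) : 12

;; 70. maze.move(dir=west) : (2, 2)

;; 71. maze.sense(dir=south) : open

;; 72. stack.push(x=south) : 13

;; 73. maze.move(dir=south) : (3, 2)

;; 74. maze.sense(dir=south) : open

;; 75. stack.push(x=south) : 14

;; 76. maze.move(dir=south) : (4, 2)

;; 77. maze.sense(dir=south) : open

;; 78. stack.push(x=south) : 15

;; 79. maze.move(dir=south) : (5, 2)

;; 80. maze.sense(dir=south) : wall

;; 81. maze.sense(dir=west) : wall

;; 82. stack.pop() : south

;; 83. maze.move(dir=north) : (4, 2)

;; 84. maze.sense(dir=west) : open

;; 85. stack.push(x=west) : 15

;; 86. maze.move(dir=west) : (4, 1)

;; 87. maze.sense(dir=north) : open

;; 88. stack.push(x=north) : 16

;; 89. maze.move(dir=north) : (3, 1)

;; 90. maze.sense(dir=north) : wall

;; 91. maze.sense(dir=west) : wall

;; 92. stack.pop() : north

;; 93. maze.move(dir=south) : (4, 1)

;; 94. maze.sense(dir=west) : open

;; 95. stack.push(x=west) : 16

;; 96. maze.move(dir=west) : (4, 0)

;; 97. maze.sense(dir=south) : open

;; 98. stack.push(x=south) : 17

;; 99. maze.move(dir=south) : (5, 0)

;; 100. maze.sense(dir=south) : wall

;; 101. stack.pop() : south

;; 102. maze.move(dir=north) : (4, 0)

;; 103. stack.pop() : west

;; 104. maze.move(dir=east) : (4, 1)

;; 105. stack.pop() : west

;; 106. maze.move(dir=east) : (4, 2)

;; 107. stack.pop() : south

;; 108. maze.move(dir=north) : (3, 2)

;; 109. stack.pop() : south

;; 110. maze.move(dir=north) : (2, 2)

;; 111. maze.sense(dir=north) : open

;; 112. stack.push(x=north) : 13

;; 113. maze.move(dir=north) : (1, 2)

;; 114. maze.sense(dir=north) : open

;; 115. stack.push(x=north) : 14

;; 116. maze.move(dir=north) : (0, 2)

;; 117. maze.sense(dir=east) : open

;; 118. stack.push(x=east) : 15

;; 119. maze.move(dir=east) : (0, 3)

;; 120. maze.sense(dir=east) : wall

;; 121. stack.pop() : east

;; 122. maze.move(dir=west) : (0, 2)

;; 123. maze.sense(dir=west) : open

;; 124. stack.push(x=west) : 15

;; 125. maze.move(dir=west) : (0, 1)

;; 126. maze.sense(dir=south) : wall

;; 127. maze.sense(dir=west) : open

;; 128. stack.push(x=west) : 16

;; 129. maze.move(dir=west) : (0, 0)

;; 130. maze.sense(dir=south) : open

;; 131. stack.push(x=south) : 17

;; 132. maze.move(dir=south) : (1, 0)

;; 133. maze.sense(dir=south) : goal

;; 134. maze.move(dir=south) : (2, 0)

Answer: (2, 0)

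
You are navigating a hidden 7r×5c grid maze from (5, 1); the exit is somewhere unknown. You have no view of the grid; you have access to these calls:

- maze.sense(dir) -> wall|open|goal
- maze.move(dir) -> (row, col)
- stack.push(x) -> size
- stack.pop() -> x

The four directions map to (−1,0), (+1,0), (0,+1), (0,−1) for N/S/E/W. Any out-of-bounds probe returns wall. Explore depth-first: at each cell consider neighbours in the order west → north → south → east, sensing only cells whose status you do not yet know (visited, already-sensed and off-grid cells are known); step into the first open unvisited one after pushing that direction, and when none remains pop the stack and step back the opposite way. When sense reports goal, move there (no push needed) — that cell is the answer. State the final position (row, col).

// 1. maze.sense(dir=west) => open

// 2. stack.push(x=west) => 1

// 3. maze.move(dir=west) => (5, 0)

// 4. maze.sense(dir=north) => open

// 5. stack.push(x=north) => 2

// 6. maze.move(dir=north) => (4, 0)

// 7. maze.sense(dir=north) => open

// 8. stack.push(x=north) => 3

// 9. maze.move(dir=north) => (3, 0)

// 10. maze.sense(dir=north) => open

// 11. stack.push(x=north) => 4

// 12. maze.move(dir=north) => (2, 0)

// 13. maze.sense(dir=north) => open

// 14. stack.push(x=north) => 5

// 15. maze.move(dir=north) => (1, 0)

// 16. maze.sense(dir=north) => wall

// 17. maze.sense(dir=east) => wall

// 18. stack.pop() => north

// 19. maze.move(dir=south) => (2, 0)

// 20. maze.sense(dir=east) => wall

// 21. stack.pop() => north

// 22. maze.move(dir=south) => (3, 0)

// 23. maze.sense(dir=east) => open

// 24. stack.push(x=east) => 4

// 25. maze.move(dir=east) => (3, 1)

// 26. maze.sense(dir=south) => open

// 27. stack.push(x=south) => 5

// 28. maze.move(dir=south) => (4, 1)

// 29. maze.sense(dir=east) => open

// 30. stack.push(x=east) => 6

// 31. maze.move(dir=east) => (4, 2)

// 32. maze.sense(dir=north) => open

// 33. stack.push(x=north) => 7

// 34. maze.move(dir=north) => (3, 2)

// 35. maze.sense(dir=north) => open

// 36. stack.push(x=north) => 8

// 37. maze.move(dir=north) => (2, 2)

// 38. maze.sense(dir=north) => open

// 39. stack.push(x=north) => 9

// 40. maze.move(dir=north) => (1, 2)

// 41. maze.sense(dir=north) => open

// 42. stack.push(x=north) => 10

// 43. maze.move(dir=north) => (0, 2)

// 44. maze.sense(dir=west) => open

// 45. stack.push(x=west) => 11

// 46. maze.move(dir=west) => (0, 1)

// 47. stack.pop() => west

// 48. maze.move(dir=east) => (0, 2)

// 49. maze.sense(dir=east) => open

// 50. stack.push(x=east) => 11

// 51. maze.move(dir=east) => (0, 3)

// 52. maze.sense(dir=south) => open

// 53. stack.push(x=south) => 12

// 54. maze.move(dir=south) => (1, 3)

// 55. maze.sense(dir=south) => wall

// 56. maze.sense(dir=east) => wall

// 57. stack.pop() => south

// 58. maze.move(dir=north) => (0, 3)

// 59. maze.sense(dir=east) => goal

// 60. maze.move(dir=east) => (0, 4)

Answer: (0, 4)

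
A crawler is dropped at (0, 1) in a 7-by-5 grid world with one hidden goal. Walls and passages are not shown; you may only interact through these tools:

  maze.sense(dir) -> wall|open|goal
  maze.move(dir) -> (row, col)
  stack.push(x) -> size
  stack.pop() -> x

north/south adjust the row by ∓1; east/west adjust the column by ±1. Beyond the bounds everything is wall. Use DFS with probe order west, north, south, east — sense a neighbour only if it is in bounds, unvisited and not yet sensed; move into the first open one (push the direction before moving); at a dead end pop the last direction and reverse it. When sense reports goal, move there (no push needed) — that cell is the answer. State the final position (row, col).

Action: sense[dir→west]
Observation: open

Action: push[x→west]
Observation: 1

Action: move[dir→west]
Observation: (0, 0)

Action: sense[dir→south]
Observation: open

Action: push[x→south]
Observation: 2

Action: move[dir→south]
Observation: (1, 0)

Action: sense[dir→south]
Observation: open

Action: push[x→south]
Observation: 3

Action: move[dir→south]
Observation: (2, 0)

Action: sense[dir→south]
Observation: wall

Action: sense[dir→east]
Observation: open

Action: push[x→east]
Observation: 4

Action: move[dir→east]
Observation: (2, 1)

Action: sense[dir→north]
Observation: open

Action: push[x→north]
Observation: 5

Action: move[dir→north]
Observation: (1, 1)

Action: sense[dir→east]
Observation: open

Action: push[x→east]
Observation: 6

Action: move[dir→east]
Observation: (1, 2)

Action: sense[dir→north]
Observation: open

Action: push[x→north]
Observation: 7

Action: move[dir→north]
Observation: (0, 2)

Action: sense[dir→east]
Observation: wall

Action: pop[]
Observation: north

Action: move[dir→south]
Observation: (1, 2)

Action: sense[dir→south]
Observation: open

Action: push[x→south]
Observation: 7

Action: move[dir→south]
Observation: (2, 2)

Action: sense[dir→south]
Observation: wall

Action: sense[dir→east]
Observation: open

Action: push[x→east]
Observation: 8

Action: move[dir→east]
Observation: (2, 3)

Action: sense[dir→north]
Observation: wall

Action: sense[dir→south]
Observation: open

Action: push[x→south]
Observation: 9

Action: move[dir→south]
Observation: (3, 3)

Action: sense[dir→south]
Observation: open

Action: push[x→south]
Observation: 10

Action: move[dir→south]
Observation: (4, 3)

Action: sense[dir→west]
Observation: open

Action: push[x→west]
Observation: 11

Action: move[dir→west]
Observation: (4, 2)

Action: sense[dir→west]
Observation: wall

Action: sense[dir→south]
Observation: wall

Action: pop[]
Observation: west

Action: move[dir→east]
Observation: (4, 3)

Action: sense[dir→south]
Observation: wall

Action: sense[dir→east]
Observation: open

Action: push[x→east]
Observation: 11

Action: move[dir→east]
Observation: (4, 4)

Action: sense[dir→north]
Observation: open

Action: push[x→north]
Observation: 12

Action: move[dir→north]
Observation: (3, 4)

Action: sense[dir→north]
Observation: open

Action: push[x→north]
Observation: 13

Action: move[dir→north]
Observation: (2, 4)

Action: sense[dir→north]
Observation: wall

Action: pop[]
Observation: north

Action: move[dir→south]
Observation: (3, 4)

Action: pop[]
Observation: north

Action: move[dir→south]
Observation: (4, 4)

Action: sense[dir→south]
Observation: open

Action: push[x→south]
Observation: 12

Action: move[dir→south]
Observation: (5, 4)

Action: sense[dir→south]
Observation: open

Action: push[x→south]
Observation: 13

Action: move[dir→south]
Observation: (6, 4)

Action: sense[dir→west]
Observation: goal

Action: move[dir→west]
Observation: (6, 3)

Answer: (6, 3)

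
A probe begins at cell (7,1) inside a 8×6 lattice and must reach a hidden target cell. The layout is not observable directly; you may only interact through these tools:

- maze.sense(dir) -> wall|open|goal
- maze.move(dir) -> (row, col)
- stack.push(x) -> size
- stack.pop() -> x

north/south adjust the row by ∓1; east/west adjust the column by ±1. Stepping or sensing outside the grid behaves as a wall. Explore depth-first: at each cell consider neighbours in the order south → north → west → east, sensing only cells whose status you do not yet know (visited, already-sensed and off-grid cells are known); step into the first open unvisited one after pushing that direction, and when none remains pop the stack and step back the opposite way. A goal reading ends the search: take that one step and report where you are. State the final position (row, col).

-> maze.sense(dir: north)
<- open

-> stack.push(x: north)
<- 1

-> maze.move(dir: north)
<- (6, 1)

-> maze.sense(dir: north)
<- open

-> stack.push(x: north)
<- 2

-> maze.move(dir: north)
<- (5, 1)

-> maze.sense(dir: north)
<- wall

-> maze.sense(dir: west)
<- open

-> stack.push(x: west)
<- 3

-> maze.move(dir: west)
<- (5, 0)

-> maze.sense(dir: south)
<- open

-> stack.push(x: south)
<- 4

-> maze.move(dir: south)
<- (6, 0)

-> maze.sense(dir: south)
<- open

-> stack.push(x: south)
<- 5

-> maze.move(dir: south)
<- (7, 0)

-> stack.pop()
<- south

-> maze.move(dir: north)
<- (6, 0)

-> stack.pop()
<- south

-> maze.move(dir: north)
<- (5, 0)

-> maze.sense(dir: north)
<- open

-> stack.push(x: north)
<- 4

-> maze.move(dir: north)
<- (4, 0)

-> maze.sense(dir: north)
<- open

-> stack.push(x: north)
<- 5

-> maze.move(dir: north)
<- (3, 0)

-> maze.sense(dir: north)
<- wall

-> maze.sense(dir: east)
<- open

-> stack.push(x: east)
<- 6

-> maze.move(dir: east)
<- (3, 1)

-> maze.sense(dir: north)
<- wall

-> maze.sense(dir: east)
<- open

-> stack.push(x: east)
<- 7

-> maze.move(dir: east)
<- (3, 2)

-> maze.sense(dir: south)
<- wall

-> maze.sense(dir: north)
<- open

-> stack.push(x: north)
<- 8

-> maze.move(dir: north)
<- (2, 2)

-> maze.sense(dir: north)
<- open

-> stack.push(x: north)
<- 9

-> maze.move(dir: north)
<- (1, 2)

-> maze.sense(dir: north)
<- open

-> stack.push(x: north)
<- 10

-> maze.move(dir: north)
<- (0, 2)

-> maze.sense(dir: west)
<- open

-> stack.push(x: west)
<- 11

-> maze.move(dir: west)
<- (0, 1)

-> maze.sense(dir: south)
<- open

-> stack.push(x: south)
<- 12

-> maze.move(dir: south)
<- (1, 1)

-> maze.sense(dir: west)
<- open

-> stack.push(x: west)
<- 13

-> maze.move(dir: west)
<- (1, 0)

-> maze.sense(dir: north)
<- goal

-> maze.move(dir: north)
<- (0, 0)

Answer: (0, 0)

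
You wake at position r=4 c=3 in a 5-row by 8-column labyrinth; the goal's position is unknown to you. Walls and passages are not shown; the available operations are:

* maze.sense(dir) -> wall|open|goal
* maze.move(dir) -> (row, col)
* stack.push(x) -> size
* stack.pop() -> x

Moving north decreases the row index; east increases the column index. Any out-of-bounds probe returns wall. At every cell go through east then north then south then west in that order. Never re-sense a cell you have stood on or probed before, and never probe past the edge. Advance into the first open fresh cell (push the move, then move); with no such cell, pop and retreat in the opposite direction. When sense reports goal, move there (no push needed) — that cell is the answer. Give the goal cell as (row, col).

;; 1. sense(dir: east) == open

;; 2. push(x: east) == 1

;; 3. move(dir: east) == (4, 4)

;; 4. sense(dir: east) == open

;; 5. push(x: east) == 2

;; 6. move(dir: east) == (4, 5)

;; 7. sense(dir: east) == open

;; 8. push(x: east) == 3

;; 9. move(dir: east) == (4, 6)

;; 10. sense(dir: east) == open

;; 11. push(x: east) == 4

;; 12. move(dir: east) == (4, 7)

;; 13. sense(dir: north) == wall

;; 14. pop() == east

;; 15. move(dir: west) == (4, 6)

;; 16. sense(dir: north) == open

;; 17. push(x: north) == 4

;; 18. move(dir: north) == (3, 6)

;; 19. sense(dir: north) == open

;; 20. push(x: north) == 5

;; 21. move(dir: north) == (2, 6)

;; 22. sense(dir: east) == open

;; 23. push(x: east) == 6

;; 24. move(dir: east) == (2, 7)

;; 25. sense(dir: north) == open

;; 26. push(x: north) == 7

;; 27. move(dir: north) == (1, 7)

;; 28. sense(dir: north) == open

;; 29. push(x: north) == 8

;; 30. move(dir: north) == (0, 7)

;; 31. sense(dir: west) == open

;; 32. push(x: west) == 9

;; 33. move(dir: west) == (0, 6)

;; 34. sense(dir: south) == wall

;; 35. sense(dir: west) == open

;; 36. push(x: west) == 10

;; 37. move(dir: west) == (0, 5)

;; 38. sense(dir: south) == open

;; 39. push(x: south) == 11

;; 40. move(dir: south) == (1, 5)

;; 41. sense(dir: south) == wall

;; 42. sense(dir: west) == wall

;; 43. pop() == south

;; 44. move(dir: north) == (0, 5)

;; 45. sense(dir: west) == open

;; 46. push(x: west) == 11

;; 47. move(dir: west) == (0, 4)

;; 48. sense(dir: west) == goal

;; 49. move(dir: west) == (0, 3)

Answer: (0, 3)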